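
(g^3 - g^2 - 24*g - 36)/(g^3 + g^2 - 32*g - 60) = (g + 3)/(g + 5)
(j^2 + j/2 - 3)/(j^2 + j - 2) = (j - 3/2)/(j - 1)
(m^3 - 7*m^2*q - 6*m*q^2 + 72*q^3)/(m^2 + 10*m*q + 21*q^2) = (m^2 - 10*m*q + 24*q^2)/(m + 7*q)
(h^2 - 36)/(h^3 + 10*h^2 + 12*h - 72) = (h - 6)/(h^2 + 4*h - 12)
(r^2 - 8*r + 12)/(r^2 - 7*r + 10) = (r - 6)/(r - 5)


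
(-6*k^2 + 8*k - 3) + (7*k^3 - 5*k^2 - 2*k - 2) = 7*k^3 - 11*k^2 + 6*k - 5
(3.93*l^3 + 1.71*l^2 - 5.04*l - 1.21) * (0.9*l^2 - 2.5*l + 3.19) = 3.537*l^5 - 8.286*l^4 + 3.7257*l^3 + 16.9659*l^2 - 13.0526*l - 3.8599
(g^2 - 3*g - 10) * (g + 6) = g^3 + 3*g^2 - 28*g - 60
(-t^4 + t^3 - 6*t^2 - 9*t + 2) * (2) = -2*t^4 + 2*t^3 - 12*t^2 - 18*t + 4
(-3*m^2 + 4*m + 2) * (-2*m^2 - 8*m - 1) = 6*m^4 + 16*m^3 - 33*m^2 - 20*m - 2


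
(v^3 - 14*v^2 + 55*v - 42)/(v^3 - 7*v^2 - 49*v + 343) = (v^2 - 7*v + 6)/(v^2 - 49)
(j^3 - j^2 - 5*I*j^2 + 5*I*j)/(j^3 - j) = (j - 5*I)/(j + 1)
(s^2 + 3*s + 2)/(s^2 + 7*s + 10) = (s + 1)/(s + 5)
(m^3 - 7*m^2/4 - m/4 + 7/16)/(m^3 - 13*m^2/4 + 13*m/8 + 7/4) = (m - 1/2)/(m - 2)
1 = 1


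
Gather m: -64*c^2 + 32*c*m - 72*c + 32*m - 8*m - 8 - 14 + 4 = -64*c^2 - 72*c + m*(32*c + 24) - 18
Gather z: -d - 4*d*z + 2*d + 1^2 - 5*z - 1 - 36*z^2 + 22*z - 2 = d - 36*z^2 + z*(17 - 4*d) - 2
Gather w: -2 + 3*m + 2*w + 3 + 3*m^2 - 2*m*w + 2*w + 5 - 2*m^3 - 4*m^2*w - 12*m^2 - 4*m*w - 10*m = -2*m^3 - 9*m^2 - 7*m + w*(-4*m^2 - 6*m + 4) + 6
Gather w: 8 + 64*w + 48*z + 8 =64*w + 48*z + 16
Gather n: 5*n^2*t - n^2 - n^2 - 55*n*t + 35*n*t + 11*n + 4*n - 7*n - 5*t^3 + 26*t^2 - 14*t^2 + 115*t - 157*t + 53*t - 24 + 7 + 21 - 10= n^2*(5*t - 2) + n*(8 - 20*t) - 5*t^3 + 12*t^2 + 11*t - 6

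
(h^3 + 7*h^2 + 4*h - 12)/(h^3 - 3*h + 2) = (h + 6)/(h - 1)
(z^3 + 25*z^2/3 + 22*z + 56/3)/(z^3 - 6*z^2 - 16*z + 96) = (3*z^2 + 13*z + 14)/(3*(z^2 - 10*z + 24))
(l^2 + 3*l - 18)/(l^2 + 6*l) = (l - 3)/l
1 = 1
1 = 1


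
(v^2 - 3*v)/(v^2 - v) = (v - 3)/(v - 1)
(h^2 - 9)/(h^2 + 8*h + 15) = (h - 3)/(h + 5)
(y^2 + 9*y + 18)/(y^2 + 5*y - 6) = (y + 3)/(y - 1)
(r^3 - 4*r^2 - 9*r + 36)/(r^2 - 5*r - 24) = (r^2 - 7*r + 12)/(r - 8)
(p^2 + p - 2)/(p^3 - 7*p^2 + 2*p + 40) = (p - 1)/(p^2 - 9*p + 20)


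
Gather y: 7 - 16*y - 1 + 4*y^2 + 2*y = 4*y^2 - 14*y + 6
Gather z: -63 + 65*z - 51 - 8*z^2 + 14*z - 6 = -8*z^2 + 79*z - 120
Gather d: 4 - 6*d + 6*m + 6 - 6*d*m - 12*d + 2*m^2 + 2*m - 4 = d*(-6*m - 18) + 2*m^2 + 8*m + 6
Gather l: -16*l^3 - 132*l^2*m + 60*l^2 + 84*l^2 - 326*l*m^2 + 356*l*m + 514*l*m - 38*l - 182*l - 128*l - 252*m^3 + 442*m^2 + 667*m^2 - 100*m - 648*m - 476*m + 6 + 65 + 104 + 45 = -16*l^3 + l^2*(144 - 132*m) + l*(-326*m^2 + 870*m - 348) - 252*m^3 + 1109*m^2 - 1224*m + 220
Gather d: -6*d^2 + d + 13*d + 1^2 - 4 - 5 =-6*d^2 + 14*d - 8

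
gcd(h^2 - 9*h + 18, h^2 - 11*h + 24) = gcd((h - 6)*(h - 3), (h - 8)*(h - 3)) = h - 3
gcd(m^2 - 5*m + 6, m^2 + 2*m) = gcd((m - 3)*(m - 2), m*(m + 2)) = 1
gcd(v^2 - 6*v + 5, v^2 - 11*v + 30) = v - 5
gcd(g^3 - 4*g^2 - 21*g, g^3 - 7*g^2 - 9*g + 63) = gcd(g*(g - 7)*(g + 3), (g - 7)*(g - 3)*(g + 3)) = g^2 - 4*g - 21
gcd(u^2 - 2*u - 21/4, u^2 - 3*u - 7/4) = u - 7/2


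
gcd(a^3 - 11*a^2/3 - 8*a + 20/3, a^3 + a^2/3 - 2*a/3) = a - 2/3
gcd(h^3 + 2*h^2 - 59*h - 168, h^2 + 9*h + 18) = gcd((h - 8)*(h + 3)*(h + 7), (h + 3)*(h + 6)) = h + 3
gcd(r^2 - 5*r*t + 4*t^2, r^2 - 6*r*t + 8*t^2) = r - 4*t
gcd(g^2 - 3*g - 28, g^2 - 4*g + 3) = 1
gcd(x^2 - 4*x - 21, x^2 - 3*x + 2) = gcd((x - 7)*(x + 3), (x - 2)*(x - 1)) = 1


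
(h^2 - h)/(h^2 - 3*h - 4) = h*(1 - h)/(-h^2 + 3*h + 4)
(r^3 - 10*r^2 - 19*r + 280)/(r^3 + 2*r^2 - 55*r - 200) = (r - 7)/(r + 5)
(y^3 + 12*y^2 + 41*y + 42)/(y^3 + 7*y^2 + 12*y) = (y^2 + 9*y + 14)/(y*(y + 4))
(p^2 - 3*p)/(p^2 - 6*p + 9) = p/(p - 3)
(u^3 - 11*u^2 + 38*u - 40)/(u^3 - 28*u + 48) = (u - 5)/(u + 6)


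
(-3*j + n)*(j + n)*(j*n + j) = -3*j^3*n - 3*j^3 - 2*j^2*n^2 - 2*j^2*n + j*n^3 + j*n^2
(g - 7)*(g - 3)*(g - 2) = g^3 - 12*g^2 + 41*g - 42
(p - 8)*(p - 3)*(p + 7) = p^3 - 4*p^2 - 53*p + 168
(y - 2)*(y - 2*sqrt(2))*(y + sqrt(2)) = y^3 - 2*y^2 - sqrt(2)*y^2 - 4*y + 2*sqrt(2)*y + 8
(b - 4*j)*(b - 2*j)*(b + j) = b^3 - 5*b^2*j + 2*b*j^2 + 8*j^3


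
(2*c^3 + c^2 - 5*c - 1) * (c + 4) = 2*c^4 + 9*c^3 - c^2 - 21*c - 4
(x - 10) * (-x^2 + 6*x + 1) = -x^3 + 16*x^2 - 59*x - 10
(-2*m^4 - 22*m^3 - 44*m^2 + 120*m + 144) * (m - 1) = -2*m^5 - 20*m^4 - 22*m^3 + 164*m^2 + 24*m - 144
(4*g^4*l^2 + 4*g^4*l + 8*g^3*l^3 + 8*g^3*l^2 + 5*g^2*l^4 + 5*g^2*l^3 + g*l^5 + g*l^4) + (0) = 4*g^4*l^2 + 4*g^4*l + 8*g^3*l^3 + 8*g^3*l^2 + 5*g^2*l^4 + 5*g^2*l^3 + g*l^5 + g*l^4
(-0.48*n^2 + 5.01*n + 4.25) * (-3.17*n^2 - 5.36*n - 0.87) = 1.5216*n^4 - 13.3089*n^3 - 39.9085*n^2 - 27.1387*n - 3.6975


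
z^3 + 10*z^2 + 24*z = z*(z + 4)*(z + 6)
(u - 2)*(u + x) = u^2 + u*x - 2*u - 2*x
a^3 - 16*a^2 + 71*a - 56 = (a - 8)*(a - 7)*(a - 1)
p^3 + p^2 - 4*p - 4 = (p - 2)*(p + 1)*(p + 2)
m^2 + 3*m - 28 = (m - 4)*(m + 7)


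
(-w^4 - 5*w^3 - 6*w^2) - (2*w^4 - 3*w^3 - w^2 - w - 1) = -3*w^4 - 2*w^3 - 5*w^2 + w + 1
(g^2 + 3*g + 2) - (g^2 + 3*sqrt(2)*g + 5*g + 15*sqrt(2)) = -3*sqrt(2)*g - 2*g - 15*sqrt(2) + 2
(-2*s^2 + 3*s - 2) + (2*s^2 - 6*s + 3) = 1 - 3*s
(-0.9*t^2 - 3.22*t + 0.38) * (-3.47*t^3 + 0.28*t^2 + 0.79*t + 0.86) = 3.123*t^5 + 10.9214*t^4 - 2.9312*t^3 - 3.2114*t^2 - 2.469*t + 0.3268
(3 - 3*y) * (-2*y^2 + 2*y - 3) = 6*y^3 - 12*y^2 + 15*y - 9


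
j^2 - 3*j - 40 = (j - 8)*(j + 5)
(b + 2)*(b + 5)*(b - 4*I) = b^3 + 7*b^2 - 4*I*b^2 + 10*b - 28*I*b - 40*I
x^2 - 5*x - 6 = (x - 6)*(x + 1)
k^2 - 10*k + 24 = (k - 6)*(k - 4)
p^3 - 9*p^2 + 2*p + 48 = (p - 8)*(p - 3)*(p + 2)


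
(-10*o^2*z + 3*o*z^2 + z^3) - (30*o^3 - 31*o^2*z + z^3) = -30*o^3 + 21*o^2*z + 3*o*z^2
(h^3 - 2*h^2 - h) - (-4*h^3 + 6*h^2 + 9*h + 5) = 5*h^3 - 8*h^2 - 10*h - 5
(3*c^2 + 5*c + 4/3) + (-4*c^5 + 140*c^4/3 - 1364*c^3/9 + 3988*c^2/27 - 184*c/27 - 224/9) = -4*c^5 + 140*c^4/3 - 1364*c^3/9 + 4069*c^2/27 - 49*c/27 - 212/9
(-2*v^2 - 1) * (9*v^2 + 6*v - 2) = -18*v^4 - 12*v^3 - 5*v^2 - 6*v + 2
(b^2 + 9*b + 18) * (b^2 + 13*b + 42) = b^4 + 22*b^3 + 177*b^2 + 612*b + 756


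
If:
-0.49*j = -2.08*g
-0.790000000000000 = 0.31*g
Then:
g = -2.55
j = -10.82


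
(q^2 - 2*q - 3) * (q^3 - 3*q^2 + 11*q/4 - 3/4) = q^5 - 5*q^4 + 23*q^3/4 + 11*q^2/4 - 27*q/4 + 9/4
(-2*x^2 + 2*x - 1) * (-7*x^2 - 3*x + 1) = 14*x^4 - 8*x^3 - x^2 + 5*x - 1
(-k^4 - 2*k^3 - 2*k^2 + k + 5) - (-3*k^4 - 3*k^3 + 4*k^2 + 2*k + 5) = 2*k^4 + k^3 - 6*k^2 - k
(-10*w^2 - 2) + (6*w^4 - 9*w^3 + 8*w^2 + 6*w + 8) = 6*w^4 - 9*w^3 - 2*w^2 + 6*w + 6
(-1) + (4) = 3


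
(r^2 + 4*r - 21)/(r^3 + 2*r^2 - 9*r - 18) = (r + 7)/(r^2 + 5*r + 6)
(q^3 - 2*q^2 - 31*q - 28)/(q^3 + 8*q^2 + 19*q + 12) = (q - 7)/(q + 3)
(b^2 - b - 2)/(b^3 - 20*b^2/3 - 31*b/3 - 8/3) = 3*(b - 2)/(3*b^2 - 23*b - 8)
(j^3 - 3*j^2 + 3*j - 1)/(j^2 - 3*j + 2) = (j^2 - 2*j + 1)/(j - 2)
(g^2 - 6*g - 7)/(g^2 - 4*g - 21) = (g + 1)/(g + 3)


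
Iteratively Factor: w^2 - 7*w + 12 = (w - 4)*(w - 3)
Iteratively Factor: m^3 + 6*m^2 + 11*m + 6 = (m + 3)*(m^2 + 3*m + 2) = (m + 2)*(m + 3)*(m + 1)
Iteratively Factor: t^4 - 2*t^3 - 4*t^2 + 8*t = (t + 2)*(t^3 - 4*t^2 + 4*t) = (t - 2)*(t + 2)*(t^2 - 2*t) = t*(t - 2)*(t + 2)*(t - 2)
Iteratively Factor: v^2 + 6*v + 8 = (v + 4)*(v + 2)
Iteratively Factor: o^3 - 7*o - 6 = (o - 3)*(o^2 + 3*o + 2) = (o - 3)*(o + 2)*(o + 1)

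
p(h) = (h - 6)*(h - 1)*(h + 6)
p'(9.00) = 189.00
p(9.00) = 360.00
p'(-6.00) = 84.00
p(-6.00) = 0.00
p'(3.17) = -12.19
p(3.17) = -56.31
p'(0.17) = -36.25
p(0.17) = 29.86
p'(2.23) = -25.54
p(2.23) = -38.16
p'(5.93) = 57.63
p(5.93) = -4.12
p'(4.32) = 11.35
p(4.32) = -57.56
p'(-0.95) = -31.39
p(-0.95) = 68.44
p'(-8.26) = 185.20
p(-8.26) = -298.43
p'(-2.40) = -13.92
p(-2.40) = 102.82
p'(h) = (h - 6)*(h - 1) + (h - 6)*(h + 6) + (h - 1)*(h + 6) = 3*h^2 - 2*h - 36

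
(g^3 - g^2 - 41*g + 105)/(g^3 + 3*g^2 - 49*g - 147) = (g^2 - 8*g + 15)/(g^2 - 4*g - 21)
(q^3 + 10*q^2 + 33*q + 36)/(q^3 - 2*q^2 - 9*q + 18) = (q^2 + 7*q + 12)/(q^2 - 5*q + 6)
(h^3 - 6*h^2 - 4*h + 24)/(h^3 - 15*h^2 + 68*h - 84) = (h + 2)/(h - 7)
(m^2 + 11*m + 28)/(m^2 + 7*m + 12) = (m + 7)/(m + 3)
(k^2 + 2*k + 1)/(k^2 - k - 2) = (k + 1)/(k - 2)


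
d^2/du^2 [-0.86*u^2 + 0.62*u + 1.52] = -1.72000000000000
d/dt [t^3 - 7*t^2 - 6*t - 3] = 3*t^2 - 14*t - 6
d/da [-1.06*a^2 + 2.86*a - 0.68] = 2.86 - 2.12*a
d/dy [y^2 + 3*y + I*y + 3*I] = 2*y + 3 + I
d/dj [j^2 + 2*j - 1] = 2*j + 2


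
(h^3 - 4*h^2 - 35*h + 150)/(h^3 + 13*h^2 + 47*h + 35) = (h^3 - 4*h^2 - 35*h + 150)/(h^3 + 13*h^2 + 47*h + 35)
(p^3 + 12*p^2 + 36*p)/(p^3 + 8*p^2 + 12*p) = (p + 6)/(p + 2)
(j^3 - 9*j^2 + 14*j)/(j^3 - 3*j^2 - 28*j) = (j - 2)/(j + 4)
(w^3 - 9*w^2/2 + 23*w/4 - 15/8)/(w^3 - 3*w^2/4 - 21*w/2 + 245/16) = 2*(4*w^2 - 8*w + 3)/(8*w^2 + 14*w - 49)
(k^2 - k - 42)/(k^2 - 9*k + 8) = (k^2 - k - 42)/(k^2 - 9*k + 8)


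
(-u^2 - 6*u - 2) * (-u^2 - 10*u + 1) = u^4 + 16*u^3 + 61*u^2 + 14*u - 2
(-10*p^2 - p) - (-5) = -10*p^2 - p + 5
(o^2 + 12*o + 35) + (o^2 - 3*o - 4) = 2*o^2 + 9*o + 31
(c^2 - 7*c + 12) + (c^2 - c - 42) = 2*c^2 - 8*c - 30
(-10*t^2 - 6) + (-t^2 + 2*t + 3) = -11*t^2 + 2*t - 3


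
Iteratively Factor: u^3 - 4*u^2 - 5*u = (u + 1)*(u^2 - 5*u) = u*(u + 1)*(u - 5)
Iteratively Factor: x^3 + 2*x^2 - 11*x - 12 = (x - 3)*(x^2 + 5*x + 4) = (x - 3)*(x + 4)*(x + 1)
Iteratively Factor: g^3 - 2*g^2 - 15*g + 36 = (g + 4)*(g^2 - 6*g + 9) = (g - 3)*(g + 4)*(g - 3)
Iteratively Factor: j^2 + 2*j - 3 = (j - 1)*(j + 3)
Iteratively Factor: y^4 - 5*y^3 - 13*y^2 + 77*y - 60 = (y + 4)*(y^3 - 9*y^2 + 23*y - 15) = (y - 3)*(y + 4)*(y^2 - 6*y + 5) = (y - 5)*(y - 3)*(y + 4)*(y - 1)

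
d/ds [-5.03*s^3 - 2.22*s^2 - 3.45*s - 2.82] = -15.09*s^2 - 4.44*s - 3.45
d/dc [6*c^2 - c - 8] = 12*c - 1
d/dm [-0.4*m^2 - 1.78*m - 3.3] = -0.8*m - 1.78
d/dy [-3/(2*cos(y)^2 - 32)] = -3*sin(y)*cos(y)/(cos(y)^2 - 16)^2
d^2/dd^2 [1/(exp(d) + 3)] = (exp(d) - 3)*exp(d)/(exp(d) + 3)^3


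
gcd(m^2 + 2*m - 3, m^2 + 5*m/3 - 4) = m + 3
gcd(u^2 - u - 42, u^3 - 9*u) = 1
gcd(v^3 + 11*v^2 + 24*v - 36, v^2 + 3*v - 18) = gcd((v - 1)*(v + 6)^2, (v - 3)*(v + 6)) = v + 6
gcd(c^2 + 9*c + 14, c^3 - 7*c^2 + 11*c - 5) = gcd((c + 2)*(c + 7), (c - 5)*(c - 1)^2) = 1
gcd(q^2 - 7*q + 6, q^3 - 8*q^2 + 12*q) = q - 6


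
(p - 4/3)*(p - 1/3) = p^2 - 5*p/3 + 4/9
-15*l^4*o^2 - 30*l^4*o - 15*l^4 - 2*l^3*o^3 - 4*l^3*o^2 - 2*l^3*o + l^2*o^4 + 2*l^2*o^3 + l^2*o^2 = (-5*l + o)*(3*l + o)*(l*o + l)^2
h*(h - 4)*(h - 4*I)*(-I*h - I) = -I*h^4 - 4*h^3 + 3*I*h^3 + 12*h^2 + 4*I*h^2 + 16*h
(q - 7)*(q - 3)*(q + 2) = q^3 - 8*q^2 + q + 42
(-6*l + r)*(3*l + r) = -18*l^2 - 3*l*r + r^2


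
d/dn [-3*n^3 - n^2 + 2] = n*(-9*n - 2)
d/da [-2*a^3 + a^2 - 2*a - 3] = -6*a^2 + 2*a - 2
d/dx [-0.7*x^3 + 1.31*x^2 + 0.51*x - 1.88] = -2.1*x^2 + 2.62*x + 0.51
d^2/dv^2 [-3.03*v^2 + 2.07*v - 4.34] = -6.06000000000000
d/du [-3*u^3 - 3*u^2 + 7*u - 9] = -9*u^2 - 6*u + 7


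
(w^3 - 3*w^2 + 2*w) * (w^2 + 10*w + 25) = w^5 + 7*w^4 - 3*w^3 - 55*w^2 + 50*w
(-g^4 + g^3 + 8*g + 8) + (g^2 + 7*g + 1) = -g^4 + g^3 + g^2 + 15*g + 9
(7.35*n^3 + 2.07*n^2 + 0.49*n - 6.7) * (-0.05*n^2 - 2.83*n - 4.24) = -0.3675*n^5 - 20.904*n^4 - 37.0466*n^3 - 9.8285*n^2 + 16.8834*n + 28.408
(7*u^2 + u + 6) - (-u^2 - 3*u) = 8*u^2 + 4*u + 6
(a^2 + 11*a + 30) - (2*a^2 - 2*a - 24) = -a^2 + 13*a + 54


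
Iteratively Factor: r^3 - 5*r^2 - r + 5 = (r + 1)*(r^2 - 6*r + 5) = (r - 1)*(r + 1)*(r - 5)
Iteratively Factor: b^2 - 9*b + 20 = (b - 4)*(b - 5)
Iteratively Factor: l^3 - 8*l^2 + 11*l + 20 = (l + 1)*(l^2 - 9*l + 20) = (l - 4)*(l + 1)*(l - 5)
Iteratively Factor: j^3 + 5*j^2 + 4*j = (j + 4)*(j^2 + j) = (j + 1)*(j + 4)*(j)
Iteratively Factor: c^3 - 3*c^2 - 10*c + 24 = (c - 2)*(c^2 - c - 12) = (c - 2)*(c + 3)*(c - 4)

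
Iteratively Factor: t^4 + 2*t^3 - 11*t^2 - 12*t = (t - 3)*(t^3 + 5*t^2 + 4*t) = (t - 3)*(t + 1)*(t^2 + 4*t) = t*(t - 3)*(t + 1)*(t + 4)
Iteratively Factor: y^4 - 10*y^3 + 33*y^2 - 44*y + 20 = (y - 2)*(y^3 - 8*y^2 + 17*y - 10) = (y - 2)*(y - 1)*(y^2 - 7*y + 10) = (y - 5)*(y - 2)*(y - 1)*(y - 2)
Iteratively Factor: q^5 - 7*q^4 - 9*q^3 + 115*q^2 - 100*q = (q)*(q^4 - 7*q^3 - 9*q^2 + 115*q - 100) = q*(q - 5)*(q^3 - 2*q^2 - 19*q + 20) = q*(q - 5)*(q - 1)*(q^2 - q - 20) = q*(q - 5)*(q - 1)*(q + 4)*(q - 5)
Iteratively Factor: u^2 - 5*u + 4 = (u - 1)*(u - 4)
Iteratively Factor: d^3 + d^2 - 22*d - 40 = (d + 4)*(d^2 - 3*d - 10) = (d - 5)*(d + 4)*(d + 2)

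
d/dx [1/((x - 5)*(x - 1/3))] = 6*(8 - 3*x)/(9*x^4 - 96*x^3 + 286*x^2 - 160*x + 25)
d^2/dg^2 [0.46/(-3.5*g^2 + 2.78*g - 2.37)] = (11.27*g^2 - 8.9516*g - 0.46*(7.0*g - 2.78)*(14.0*g - 5.56) + 7.6314)/(3.5*g^2 - 2.78*g + 2.37)^3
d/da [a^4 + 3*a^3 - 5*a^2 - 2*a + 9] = 4*a^3 + 9*a^2 - 10*a - 2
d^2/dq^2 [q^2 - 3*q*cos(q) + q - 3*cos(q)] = 3*q*cos(q) + 6*sin(q) + 3*cos(q) + 2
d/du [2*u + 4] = 2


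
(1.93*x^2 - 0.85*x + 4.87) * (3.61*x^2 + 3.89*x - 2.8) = 6.9673*x^4 + 4.4392*x^3 + 8.8702*x^2 + 21.3243*x - 13.636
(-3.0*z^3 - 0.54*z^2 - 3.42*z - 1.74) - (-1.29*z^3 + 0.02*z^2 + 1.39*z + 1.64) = -1.71*z^3 - 0.56*z^2 - 4.81*z - 3.38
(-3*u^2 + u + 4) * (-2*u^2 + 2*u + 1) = 6*u^4 - 8*u^3 - 9*u^2 + 9*u + 4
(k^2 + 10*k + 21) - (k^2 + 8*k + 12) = 2*k + 9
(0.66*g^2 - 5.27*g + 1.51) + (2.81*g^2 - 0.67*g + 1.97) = 3.47*g^2 - 5.94*g + 3.48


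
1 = 1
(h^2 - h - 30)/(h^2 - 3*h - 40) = (h - 6)/(h - 8)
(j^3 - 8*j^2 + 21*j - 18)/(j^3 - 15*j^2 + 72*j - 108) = (j^2 - 5*j + 6)/(j^2 - 12*j + 36)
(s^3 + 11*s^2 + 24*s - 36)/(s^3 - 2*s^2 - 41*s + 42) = (s + 6)/(s - 7)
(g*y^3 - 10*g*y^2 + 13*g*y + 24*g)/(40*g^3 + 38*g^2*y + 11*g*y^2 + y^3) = g*(y^3 - 10*y^2 + 13*y + 24)/(40*g^3 + 38*g^2*y + 11*g*y^2 + y^3)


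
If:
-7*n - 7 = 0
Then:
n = -1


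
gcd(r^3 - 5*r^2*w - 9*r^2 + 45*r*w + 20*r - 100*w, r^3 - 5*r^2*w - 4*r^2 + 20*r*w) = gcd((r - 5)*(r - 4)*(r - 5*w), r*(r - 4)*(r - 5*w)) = r^2 - 5*r*w - 4*r + 20*w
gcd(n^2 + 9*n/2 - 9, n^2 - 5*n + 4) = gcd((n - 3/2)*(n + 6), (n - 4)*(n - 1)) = 1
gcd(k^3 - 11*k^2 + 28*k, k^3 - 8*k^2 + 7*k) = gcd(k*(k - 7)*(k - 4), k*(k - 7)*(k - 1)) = k^2 - 7*k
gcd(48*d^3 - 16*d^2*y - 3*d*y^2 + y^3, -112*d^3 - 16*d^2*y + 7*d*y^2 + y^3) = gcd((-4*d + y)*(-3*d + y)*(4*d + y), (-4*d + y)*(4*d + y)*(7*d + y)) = -16*d^2 + y^2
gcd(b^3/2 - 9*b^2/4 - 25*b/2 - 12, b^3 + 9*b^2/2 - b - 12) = b + 2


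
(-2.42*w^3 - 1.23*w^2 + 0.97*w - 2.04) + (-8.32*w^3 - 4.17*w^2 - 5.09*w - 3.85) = -10.74*w^3 - 5.4*w^2 - 4.12*w - 5.89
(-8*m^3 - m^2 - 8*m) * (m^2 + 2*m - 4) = -8*m^5 - 17*m^4 + 22*m^3 - 12*m^2 + 32*m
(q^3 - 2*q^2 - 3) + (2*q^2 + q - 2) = q^3 + q - 5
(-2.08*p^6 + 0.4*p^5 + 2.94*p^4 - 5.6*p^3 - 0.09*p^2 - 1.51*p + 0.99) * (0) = 0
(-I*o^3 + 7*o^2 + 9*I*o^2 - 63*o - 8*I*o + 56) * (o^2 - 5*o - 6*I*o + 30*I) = -I*o^5 + o^4 + 14*I*o^4 - 14*o^3 - 95*I*o^3 + 53*o^2 + 628*I*o^2 - 40*o - 2226*I*o + 1680*I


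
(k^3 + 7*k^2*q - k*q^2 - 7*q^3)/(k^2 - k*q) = k + 8*q + 7*q^2/k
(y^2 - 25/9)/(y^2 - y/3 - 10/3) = (y - 5/3)/(y - 2)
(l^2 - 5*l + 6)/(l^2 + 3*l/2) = 2*(l^2 - 5*l + 6)/(l*(2*l + 3))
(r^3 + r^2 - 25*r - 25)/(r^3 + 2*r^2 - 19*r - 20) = (r - 5)/(r - 4)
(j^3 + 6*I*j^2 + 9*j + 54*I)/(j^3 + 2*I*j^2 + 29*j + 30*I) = (j^2 + 9)/(j^2 - 4*I*j + 5)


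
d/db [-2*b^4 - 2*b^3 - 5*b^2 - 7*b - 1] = -8*b^3 - 6*b^2 - 10*b - 7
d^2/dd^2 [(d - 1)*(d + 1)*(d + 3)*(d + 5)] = 12*d^2 + 48*d + 28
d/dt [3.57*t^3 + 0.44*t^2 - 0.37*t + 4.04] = 10.71*t^2 + 0.88*t - 0.37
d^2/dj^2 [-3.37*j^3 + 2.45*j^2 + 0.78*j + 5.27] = 4.9 - 20.22*j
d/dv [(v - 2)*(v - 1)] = 2*v - 3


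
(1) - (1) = 0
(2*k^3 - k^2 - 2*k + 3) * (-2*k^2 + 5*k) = -4*k^5 + 12*k^4 - k^3 - 16*k^2 + 15*k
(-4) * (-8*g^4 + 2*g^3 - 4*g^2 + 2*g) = 32*g^4 - 8*g^3 + 16*g^2 - 8*g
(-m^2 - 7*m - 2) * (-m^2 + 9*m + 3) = m^4 - 2*m^3 - 64*m^2 - 39*m - 6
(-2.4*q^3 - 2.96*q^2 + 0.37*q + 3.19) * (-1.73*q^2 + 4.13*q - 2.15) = 4.152*q^5 - 4.7912*q^4 - 7.7049*q^3 + 2.3734*q^2 + 12.3792*q - 6.8585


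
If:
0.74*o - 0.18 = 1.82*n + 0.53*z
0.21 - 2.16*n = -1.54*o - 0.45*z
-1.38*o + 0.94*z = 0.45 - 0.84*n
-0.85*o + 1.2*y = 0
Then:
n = -0.31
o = -0.55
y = -0.39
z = -0.06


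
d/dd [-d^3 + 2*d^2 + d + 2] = -3*d^2 + 4*d + 1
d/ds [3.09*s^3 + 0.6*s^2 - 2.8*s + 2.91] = 9.27*s^2 + 1.2*s - 2.8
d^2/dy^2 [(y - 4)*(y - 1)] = 2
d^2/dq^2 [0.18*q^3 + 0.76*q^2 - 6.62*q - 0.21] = 1.08*q + 1.52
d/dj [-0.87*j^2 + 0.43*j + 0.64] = 0.43 - 1.74*j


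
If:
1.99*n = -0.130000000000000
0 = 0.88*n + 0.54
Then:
No Solution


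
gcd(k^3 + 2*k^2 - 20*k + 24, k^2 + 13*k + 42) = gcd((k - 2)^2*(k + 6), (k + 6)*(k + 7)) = k + 6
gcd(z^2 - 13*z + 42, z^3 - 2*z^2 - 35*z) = z - 7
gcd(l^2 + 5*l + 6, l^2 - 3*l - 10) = l + 2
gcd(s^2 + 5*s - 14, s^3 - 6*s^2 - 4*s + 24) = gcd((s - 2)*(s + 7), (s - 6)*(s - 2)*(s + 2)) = s - 2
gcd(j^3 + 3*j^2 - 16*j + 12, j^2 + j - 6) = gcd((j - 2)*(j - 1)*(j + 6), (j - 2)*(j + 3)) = j - 2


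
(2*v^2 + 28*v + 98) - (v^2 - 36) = v^2 + 28*v + 134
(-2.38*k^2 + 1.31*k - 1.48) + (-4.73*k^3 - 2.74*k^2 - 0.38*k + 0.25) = -4.73*k^3 - 5.12*k^2 + 0.93*k - 1.23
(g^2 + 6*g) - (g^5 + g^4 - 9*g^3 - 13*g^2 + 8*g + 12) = -g^5 - g^4 + 9*g^3 + 14*g^2 - 2*g - 12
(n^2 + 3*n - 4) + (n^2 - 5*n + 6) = 2*n^2 - 2*n + 2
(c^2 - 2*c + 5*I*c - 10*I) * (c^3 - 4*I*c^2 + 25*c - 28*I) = c^5 - 2*c^4 + I*c^4 + 45*c^3 - 2*I*c^3 - 90*c^2 + 97*I*c^2 + 140*c - 194*I*c - 280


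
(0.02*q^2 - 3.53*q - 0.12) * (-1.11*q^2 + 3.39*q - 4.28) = -0.0222*q^4 + 3.9861*q^3 - 11.9191*q^2 + 14.7016*q + 0.5136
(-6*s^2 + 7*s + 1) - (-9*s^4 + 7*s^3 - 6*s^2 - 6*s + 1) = 9*s^4 - 7*s^3 + 13*s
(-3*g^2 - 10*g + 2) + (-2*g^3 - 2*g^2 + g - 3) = -2*g^3 - 5*g^2 - 9*g - 1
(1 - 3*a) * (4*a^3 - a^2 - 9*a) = -12*a^4 + 7*a^3 + 26*a^2 - 9*a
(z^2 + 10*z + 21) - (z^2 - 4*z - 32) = 14*z + 53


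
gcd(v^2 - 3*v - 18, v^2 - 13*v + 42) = v - 6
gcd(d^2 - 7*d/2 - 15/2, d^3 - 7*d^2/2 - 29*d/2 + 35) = d - 5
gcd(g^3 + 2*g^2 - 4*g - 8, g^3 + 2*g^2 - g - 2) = g + 2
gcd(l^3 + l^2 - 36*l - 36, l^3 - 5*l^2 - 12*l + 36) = l - 6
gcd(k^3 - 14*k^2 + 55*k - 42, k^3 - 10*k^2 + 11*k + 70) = k - 7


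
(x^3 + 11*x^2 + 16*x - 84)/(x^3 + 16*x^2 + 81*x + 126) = (x - 2)/(x + 3)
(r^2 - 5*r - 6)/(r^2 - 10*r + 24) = (r + 1)/(r - 4)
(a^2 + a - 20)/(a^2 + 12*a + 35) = (a - 4)/(a + 7)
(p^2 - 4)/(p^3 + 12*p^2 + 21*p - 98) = (p + 2)/(p^2 + 14*p + 49)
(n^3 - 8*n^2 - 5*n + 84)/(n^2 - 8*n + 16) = (n^2 - 4*n - 21)/(n - 4)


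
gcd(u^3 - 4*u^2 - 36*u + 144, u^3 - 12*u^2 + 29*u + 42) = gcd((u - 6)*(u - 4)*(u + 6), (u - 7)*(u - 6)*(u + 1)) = u - 6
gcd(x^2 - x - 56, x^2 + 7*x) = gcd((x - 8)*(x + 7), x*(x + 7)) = x + 7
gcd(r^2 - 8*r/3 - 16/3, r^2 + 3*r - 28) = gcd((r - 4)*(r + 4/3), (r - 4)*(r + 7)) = r - 4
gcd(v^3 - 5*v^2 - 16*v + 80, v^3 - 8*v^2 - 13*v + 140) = v^2 - v - 20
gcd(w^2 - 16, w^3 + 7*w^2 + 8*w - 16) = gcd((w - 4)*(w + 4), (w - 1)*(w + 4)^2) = w + 4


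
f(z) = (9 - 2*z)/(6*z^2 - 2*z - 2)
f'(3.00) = -0.09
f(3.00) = 0.07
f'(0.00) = 5.50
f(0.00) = -4.50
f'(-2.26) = 0.30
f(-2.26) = 0.41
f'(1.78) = -0.73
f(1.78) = 0.40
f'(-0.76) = 12.45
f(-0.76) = 3.52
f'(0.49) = -11.83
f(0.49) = -5.21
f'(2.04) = -0.42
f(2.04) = 0.26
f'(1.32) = -2.95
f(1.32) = 1.09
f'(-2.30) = 0.28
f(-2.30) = 0.40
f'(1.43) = -1.97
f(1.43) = 0.83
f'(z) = (2 - 12*z)*(9 - 2*z)/(6*z^2 - 2*z - 2)^2 - 2/(6*z^2 - 2*z - 2)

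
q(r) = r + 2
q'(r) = 1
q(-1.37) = 0.63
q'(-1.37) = 1.00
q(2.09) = 4.09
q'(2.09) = 1.00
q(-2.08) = -0.08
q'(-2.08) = 1.00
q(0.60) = 2.60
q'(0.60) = 1.00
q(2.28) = 4.28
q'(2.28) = 1.00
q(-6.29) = -4.29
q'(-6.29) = 1.00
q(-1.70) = 0.30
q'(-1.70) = 1.00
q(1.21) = 3.21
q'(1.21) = 1.00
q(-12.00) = -10.00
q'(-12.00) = 1.00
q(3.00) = 5.00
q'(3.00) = 1.00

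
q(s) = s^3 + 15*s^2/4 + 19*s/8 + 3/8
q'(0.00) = 2.38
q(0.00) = 0.38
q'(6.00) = 155.38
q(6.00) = 365.62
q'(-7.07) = 99.30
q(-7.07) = -182.37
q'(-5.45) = 50.61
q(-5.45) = -63.06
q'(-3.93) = 19.23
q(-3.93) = -11.74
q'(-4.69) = 33.19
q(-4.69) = -31.44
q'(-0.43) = -0.30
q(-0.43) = -0.03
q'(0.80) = 10.30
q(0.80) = 5.19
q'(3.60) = 68.26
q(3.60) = 104.18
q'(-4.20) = 23.80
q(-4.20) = -17.54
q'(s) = 3*s^2 + 15*s/2 + 19/8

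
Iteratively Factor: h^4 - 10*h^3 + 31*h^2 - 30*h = (h - 2)*(h^3 - 8*h^2 + 15*h) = (h - 5)*(h - 2)*(h^2 - 3*h) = (h - 5)*(h - 3)*(h - 2)*(h)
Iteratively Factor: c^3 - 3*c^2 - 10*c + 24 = (c - 4)*(c^2 + c - 6) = (c - 4)*(c - 2)*(c + 3)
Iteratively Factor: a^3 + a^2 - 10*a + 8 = (a - 2)*(a^2 + 3*a - 4) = (a - 2)*(a + 4)*(a - 1)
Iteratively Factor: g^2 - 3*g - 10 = (g + 2)*(g - 5)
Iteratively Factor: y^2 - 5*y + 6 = (y - 2)*(y - 3)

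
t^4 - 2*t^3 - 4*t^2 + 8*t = t*(t - 2)^2*(t + 2)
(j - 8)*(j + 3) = j^2 - 5*j - 24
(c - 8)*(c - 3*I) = c^2 - 8*c - 3*I*c + 24*I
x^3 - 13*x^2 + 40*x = x*(x - 8)*(x - 5)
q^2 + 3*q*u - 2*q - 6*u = (q - 2)*(q + 3*u)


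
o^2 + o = o*(o + 1)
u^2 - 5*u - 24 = (u - 8)*(u + 3)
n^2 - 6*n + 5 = (n - 5)*(n - 1)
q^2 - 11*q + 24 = (q - 8)*(q - 3)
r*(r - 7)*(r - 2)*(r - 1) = r^4 - 10*r^3 + 23*r^2 - 14*r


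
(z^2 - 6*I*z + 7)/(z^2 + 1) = (z - 7*I)/(z - I)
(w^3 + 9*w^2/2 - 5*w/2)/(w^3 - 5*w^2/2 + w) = (w + 5)/(w - 2)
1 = 1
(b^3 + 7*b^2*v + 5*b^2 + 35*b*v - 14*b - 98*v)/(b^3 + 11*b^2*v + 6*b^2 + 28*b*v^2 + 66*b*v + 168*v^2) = (b^2 + 5*b - 14)/(b^2 + 4*b*v + 6*b + 24*v)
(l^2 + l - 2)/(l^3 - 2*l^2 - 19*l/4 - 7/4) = 4*(-l^2 - l + 2)/(-4*l^3 + 8*l^2 + 19*l + 7)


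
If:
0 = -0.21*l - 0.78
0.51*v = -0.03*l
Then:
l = -3.71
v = 0.22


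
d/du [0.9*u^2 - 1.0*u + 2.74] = 1.8*u - 1.0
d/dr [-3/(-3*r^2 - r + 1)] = 3*(-6*r - 1)/(3*r^2 + r - 1)^2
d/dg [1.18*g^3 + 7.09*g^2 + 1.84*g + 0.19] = 3.54*g^2 + 14.18*g + 1.84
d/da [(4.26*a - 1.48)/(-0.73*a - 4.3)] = (-14.160832*a - 83.41312)/(0.73*a + 4.3)^3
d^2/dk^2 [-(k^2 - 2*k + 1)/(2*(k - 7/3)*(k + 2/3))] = 9*(27*k^3 - 621*k^2 + 1161*k - 967)/(729*k^6 - 3645*k^5 + 2673*k^4 + 7965*k^3 - 4158*k^2 - 8820*k - 2744)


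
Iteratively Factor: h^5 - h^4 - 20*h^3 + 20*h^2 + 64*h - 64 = (h + 4)*(h^4 - 5*h^3 + 20*h - 16) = (h - 1)*(h + 4)*(h^3 - 4*h^2 - 4*h + 16) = (h - 4)*(h - 1)*(h + 4)*(h^2 - 4) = (h - 4)*(h - 2)*(h - 1)*(h + 4)*(h + 2)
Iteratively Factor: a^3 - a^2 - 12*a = (a + 3)*(a^2 - 4*a) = (a - 4)*(a + 3)*(a)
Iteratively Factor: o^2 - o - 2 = (o + 1)*(o - 2)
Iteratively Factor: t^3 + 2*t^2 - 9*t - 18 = (t + 2)*(t^2 - 9) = (t - 3)*(t + 2)*(t + 3)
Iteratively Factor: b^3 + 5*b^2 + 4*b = (b + 4)*(b^2 + b) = (b + 1)*(b + 4)*(b)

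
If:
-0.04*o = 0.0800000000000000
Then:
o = -2.00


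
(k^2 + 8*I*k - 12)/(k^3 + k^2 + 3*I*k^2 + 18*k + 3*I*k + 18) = (k + 2*I)/(k^2 + k*(1 - 3*I) - 3*I)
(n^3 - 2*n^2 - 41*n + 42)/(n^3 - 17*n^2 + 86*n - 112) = (n^2 + 5*n - 6)/(n^2 - 10*n + 16)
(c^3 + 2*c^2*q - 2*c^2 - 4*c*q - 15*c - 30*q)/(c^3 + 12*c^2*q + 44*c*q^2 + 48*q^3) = (c^2 - 2*c - 15)/(c^2 + 10*c*q + 24*q^2)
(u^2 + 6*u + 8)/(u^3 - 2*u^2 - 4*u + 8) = (u + 4)/(u^2 - 4*u + 4)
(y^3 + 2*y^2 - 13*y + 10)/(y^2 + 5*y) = y - 3 + 2/y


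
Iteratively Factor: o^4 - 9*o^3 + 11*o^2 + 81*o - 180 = (o + 3)*(o^3 - 12*o^2 + 47*o - 60) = (o - 5)*(o + 3)*(o^2 - 7*o + 12) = (o - 5)*(o - 3)*(o + 3)*(o - 4)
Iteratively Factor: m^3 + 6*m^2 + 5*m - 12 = (m + 4)*(m^2 + 2*m - 3) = (m - 1)*(m + 4)*(m + 3)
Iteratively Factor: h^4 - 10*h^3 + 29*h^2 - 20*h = (h - 4)*(h^3 - 6*h^2 + 5*h) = (h - 5)*(h - 4)*(h^2 - h) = h*(h - 5)*(h - 4)*(h - 1)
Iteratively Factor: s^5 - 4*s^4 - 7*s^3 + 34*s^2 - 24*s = (s - 2)*(s^4 - 2*s^3 - 11*s^2 + 12*s) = (s - 2)*(s - 1)*(s^3 - s^2 - 12*s) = (s - 2)*(s - 1)*(s + 3)*(s^2 - 4*s) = s*(s - 2)*(s - 1)*(s + 3)*(s - 4)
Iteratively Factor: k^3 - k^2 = (k - 1)*(k^2) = k*(k - 1)*(k)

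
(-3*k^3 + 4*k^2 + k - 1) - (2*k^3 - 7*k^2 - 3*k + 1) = -5*k^3 + 11*k^2 + 4*k - 2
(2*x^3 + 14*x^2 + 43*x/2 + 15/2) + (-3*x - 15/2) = 2*x^3 + 14*x^2 + 37*x/2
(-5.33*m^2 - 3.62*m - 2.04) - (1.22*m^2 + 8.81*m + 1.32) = -6.55*m^2 - 12.43*m - 3.36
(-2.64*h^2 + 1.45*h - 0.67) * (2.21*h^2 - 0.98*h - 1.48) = -5.8344*h^4 + 5.7917*h^3 + 1.0055*h^2 - 1.4894*h + 0.9916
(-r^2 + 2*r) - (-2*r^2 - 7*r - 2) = r^2 + 9*r + 2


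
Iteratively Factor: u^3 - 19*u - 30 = (u - 5)*(u^2 + 5*u + 6) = (u - 5)*(u + 2)*(u + 3)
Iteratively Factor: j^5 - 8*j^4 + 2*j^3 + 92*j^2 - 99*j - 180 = (j + 1)*(j^4 - 9*j^3 + 11*j^2 + 81*j - 180) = (j - 5)*(j + 1)*(j^3 - 4*j^2 - 9*j + 36) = (j - 5)*(j - 3)*(j + 1)*(j^2 - j - 12) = (j - 5)*(j - 4)*(j - 3)*(j + 1)*(j + 3)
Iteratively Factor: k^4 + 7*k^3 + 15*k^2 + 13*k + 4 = (k + 4)*(k^3 + 3*k^2 + 3*k + 1) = (k + 1)*(k + 4)*(k^2 + 2*k + 1) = (k + 1)^2*(k + 4)*(k + 1)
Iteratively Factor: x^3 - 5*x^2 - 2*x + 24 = (x + 2)*(x^2 - 7*x + 12) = (x - 4)*(x + 2)*(x - 3)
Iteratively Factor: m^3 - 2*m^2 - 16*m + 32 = (m - 2)*(m^2 - 16) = (m - 4)*(m - 2)*(m + 4)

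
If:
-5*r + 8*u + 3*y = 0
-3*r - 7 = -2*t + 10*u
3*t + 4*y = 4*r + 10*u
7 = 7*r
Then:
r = 1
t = 350/17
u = 53/17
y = -113/17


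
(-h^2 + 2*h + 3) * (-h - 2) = h^3 - 7*h - 6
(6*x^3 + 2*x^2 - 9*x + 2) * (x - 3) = 6*x^4 - 16*x^3 - 15*x^2 + 29*x - 6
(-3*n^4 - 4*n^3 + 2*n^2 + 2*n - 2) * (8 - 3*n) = 9*n^5 - 12*n^4 - 38*n^3 + 10*n^2 + 22*n - 16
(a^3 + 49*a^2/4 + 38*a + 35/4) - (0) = a^3 + 49*a^2/4 + 38*a + 35/4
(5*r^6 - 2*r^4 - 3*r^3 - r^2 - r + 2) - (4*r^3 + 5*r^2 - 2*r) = 5*r^6 - 2*r^4 - 7*r^3 - 6*r^2 + r + 2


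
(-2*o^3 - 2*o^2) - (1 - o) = -2*o^3 - 2*o^2 + o - 1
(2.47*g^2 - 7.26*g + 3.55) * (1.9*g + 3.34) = 4.693*g^3 - 5.5442*g^2 - 17.5034*g + 11.857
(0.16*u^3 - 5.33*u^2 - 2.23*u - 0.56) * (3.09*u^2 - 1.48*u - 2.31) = 0.4944*u^5 - 16.7065*u^4 + 0.6281*u^3 + 13.8823*u^2 + 5.9801*u + 1.2936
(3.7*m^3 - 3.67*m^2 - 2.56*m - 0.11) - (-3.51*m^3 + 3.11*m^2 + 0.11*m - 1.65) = 7.21*m^3 - 6.78*m^2 - 2.67*m + 1.54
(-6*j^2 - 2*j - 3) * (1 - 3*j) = 18*j^3 + 7*j - 3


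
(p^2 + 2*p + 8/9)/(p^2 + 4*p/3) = (p + 2/3)/p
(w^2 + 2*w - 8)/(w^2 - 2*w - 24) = (w - 2)/(w - 6)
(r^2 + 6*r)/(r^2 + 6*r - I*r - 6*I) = r/(r - I)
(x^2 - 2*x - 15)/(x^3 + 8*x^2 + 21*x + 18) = (x - 5)/(x^2 + 5*x + 6)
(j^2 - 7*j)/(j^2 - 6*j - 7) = j/(j + 1)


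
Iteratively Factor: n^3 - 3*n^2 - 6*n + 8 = (n - 4)*(n^2 + n - 2) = (n - 4)*(n - 1)*(n + 2)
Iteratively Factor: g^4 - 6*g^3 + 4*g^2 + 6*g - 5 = (g - 1)*(g^3 - 5*g^2 - g + 5) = (g - 5)*(g - 1)*(g^2 - 1) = (g - 5)*(g - 1)*(g + 1)*(g - 1)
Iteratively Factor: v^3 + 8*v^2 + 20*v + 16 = (v + 2)*(v^2 + 6*v + 8) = (v + 2)^2*(v + 4)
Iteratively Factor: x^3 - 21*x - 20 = (x + 4)*(x^2 - 4*x - 5) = (x + 1)*(x + 4)*(x - 5)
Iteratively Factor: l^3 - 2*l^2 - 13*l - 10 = (l + 2)*(l^2 - 4*l - 5) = (l - 5)*(l + 2)*(l + 1)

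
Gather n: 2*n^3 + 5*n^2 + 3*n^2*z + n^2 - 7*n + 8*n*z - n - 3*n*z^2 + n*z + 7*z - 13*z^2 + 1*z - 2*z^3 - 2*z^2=2*n^3 + n^2*(3*z + 6) + n*(-3*z^2 + 9*z - 8) - 2*z^3 - 15*z^2 + 8*z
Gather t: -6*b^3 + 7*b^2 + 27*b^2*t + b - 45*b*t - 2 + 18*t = -6*b^3 + 7*b^2 + b + t*(27*b^2 - 45*b + 18) - 2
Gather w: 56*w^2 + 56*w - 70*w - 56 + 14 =56*w^2 - 14*w - 42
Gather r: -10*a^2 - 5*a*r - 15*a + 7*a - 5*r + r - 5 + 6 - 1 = -10*a^2 - 8*a + r*(-5*a - 4)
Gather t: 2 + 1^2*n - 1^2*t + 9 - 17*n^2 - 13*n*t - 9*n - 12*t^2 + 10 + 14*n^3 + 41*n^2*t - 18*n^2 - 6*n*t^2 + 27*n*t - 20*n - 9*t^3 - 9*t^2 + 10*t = 14*n^3 - 35*n^2 - 28*n - 9*t^3 + t^2*(-6*n - 21) + t*(41*n^2 + 14*n + 9) + 21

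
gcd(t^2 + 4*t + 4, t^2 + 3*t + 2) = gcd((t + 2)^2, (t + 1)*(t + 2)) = t + 2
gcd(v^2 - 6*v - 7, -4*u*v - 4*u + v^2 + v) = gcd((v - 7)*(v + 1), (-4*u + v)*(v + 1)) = v + 1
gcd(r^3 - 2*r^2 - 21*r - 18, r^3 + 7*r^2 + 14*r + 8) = r + 1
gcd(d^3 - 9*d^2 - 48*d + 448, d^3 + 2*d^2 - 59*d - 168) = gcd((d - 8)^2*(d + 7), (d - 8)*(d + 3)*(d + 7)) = d^2 - d - 56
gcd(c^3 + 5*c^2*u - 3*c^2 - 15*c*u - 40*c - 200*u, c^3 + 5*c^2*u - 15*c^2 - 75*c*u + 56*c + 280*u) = c^2 + 5*c*u - 8*c - 40*u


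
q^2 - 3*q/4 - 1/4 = (q - 1)*(q + 1/4)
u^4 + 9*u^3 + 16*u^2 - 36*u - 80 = (u - 2)*(u + 2)*(u + 4)*(u + 5)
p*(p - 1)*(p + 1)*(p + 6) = p^4 + 6*p^3 - p^2 - 6*p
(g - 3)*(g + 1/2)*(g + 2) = g^3 - g^2/2 - 13*g/2 - 3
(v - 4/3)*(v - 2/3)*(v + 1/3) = v^3 - 5*v^2/3 + 2*v/9 + 8/27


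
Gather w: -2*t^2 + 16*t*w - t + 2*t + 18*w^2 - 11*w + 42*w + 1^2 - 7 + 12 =-2*t^2 + t + 18*w^2 + w*(16*t + 31) + 6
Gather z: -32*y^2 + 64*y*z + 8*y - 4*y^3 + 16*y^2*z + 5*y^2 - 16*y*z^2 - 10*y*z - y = -4*y^3 - 27*y^2 - 16*y*z^2 + 7*y + z*(16*y^2 + 54*y)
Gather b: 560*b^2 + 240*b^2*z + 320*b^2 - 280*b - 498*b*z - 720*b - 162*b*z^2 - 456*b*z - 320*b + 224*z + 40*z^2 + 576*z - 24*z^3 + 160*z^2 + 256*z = b^2*(240*z + 880) + b*(-162*z^2 - 954*z - 1320) - 24*z^3 + 200*z^2 + 1056*z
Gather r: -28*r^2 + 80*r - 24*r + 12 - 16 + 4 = -28*r^2 + 56*r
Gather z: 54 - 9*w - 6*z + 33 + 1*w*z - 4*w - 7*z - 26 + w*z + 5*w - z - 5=-8*w + z*(2*w - 14) + 56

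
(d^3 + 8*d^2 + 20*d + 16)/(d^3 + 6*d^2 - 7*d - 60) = (d^2 + 4*d + 4)/(d^2 + 2*d - 15)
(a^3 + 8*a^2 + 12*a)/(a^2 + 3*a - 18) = a*(a + 2)/(a - 3)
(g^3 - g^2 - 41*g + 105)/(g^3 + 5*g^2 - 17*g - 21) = (g - 5)/(g + 1)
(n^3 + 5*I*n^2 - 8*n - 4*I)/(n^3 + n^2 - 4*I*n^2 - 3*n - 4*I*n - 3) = (n^3 + 5*I*n^2 - 8*n - 4*I)/(n^3 + n^2*(1 - 4*I) - n*(3 + 4*I) - 3)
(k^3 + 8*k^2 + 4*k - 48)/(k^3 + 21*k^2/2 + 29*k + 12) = 2*(k - 2)/(2*k + 1)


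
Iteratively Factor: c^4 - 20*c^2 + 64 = (c + 4)*(c^3 - 4*c^2 - 4*c + 16) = (c - 4)*(c + 4)*(c^2 - 4) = (c - 4)*(c - 2)*(c + 4)*(c + 2)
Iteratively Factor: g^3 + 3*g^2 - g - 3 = (g + 3)*(g^2 - 1) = (g - 1)*(g + 3)*(g + 1)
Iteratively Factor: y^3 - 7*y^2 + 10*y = (y - 2)*(y^2 - 5*y) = y*(y - 2)*(y - 5)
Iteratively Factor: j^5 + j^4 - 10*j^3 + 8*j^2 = (j - 1)*(j^4 + 2*j^3 - 8*j^2) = (j - 2)*(j - 1)*(j^3 + 4*j^2) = (j - 2)*(j - 1)*(j + 4)*(j^2) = j*(j - 2)*(j - 1)*(j + 4)*(j)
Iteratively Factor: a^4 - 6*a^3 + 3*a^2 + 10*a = (a)*(a^3 - 6*a^2 + 3*a + 10) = a*(a - 2)*(a^2 - 4*a - 5) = a*(a - 2)*(a + 1)*(a - 5)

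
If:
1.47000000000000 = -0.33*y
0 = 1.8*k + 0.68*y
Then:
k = 1.68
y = -4.45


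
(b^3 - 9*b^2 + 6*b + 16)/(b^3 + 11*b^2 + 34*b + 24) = (b^2 - 10*b + 16)/(b^2 + 10*b + 24)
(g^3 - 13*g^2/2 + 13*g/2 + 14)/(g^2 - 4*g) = g - 5/2 - 7/(2*g)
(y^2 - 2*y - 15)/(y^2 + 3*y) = (y - 5)/y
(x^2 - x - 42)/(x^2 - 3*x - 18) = (-x^2 + x + 42)/(-x^2 + 3*x + 18)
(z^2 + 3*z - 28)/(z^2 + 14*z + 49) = (z - 4)/(z + 7)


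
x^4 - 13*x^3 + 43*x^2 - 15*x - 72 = (x - 8)*(x - 3)^2*(x + 1)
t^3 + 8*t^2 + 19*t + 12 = (t + 1)*(t + 3)*(t + 4)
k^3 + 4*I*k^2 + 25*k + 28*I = (k - 4*I)*(k + I)*(k + 7*I)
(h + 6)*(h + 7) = h^2 + 13*h + 42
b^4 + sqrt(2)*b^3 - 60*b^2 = b^2*(b - 5*sqrt(2))*(b + 6*sqrt(2))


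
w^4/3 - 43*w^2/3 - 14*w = w*(w/3 + 1/3)*(w - 7)*(w + 6)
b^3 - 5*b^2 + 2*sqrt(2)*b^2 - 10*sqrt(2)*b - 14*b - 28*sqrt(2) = (b - 7)*(b + 2)*(b + 2*sqrt(2))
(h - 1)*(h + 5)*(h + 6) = h^3 + 10*h^2 + 19*h - 30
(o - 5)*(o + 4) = o^2 - o - 20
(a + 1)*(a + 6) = a^2 + 7*a + 6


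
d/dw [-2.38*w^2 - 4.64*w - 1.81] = -4.76*w - 4.64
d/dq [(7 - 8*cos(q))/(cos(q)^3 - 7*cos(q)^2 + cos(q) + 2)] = (-16*cos(q)^3 + 77*cos(q)^2 - 98*cos(q) + 23)*sin(q)/(cos(q)^3 - 7*cos(q)^2 + cos(q) + 2)^2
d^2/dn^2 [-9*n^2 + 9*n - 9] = -18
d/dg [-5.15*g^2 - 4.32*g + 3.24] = -10.3*g - 4.32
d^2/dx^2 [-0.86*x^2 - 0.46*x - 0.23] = -1.72000000000000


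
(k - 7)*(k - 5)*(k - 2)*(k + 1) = k^4 - 13*k^3 + 45*k^2 - 11*k - 70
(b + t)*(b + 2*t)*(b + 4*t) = b^3 + 7*b^2*t + 14*b*t^2 + 8*t^3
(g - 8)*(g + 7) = g^2 - g - 56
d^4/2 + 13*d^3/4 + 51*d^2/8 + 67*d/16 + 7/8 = (d/2 + 1)*(d + 1/2)^2*(d + 7/2)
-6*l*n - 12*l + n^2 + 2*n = (-6*l + n)*(n + 2)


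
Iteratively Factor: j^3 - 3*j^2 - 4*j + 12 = (j - 2)*(j^2 - j - 6) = (j - 2)*(j + 2)*(j - 3)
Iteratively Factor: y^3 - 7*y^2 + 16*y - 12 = (y - 3)*(y^2 - 4*y + 4) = (y - 3)*(y - 2)*(y - 2)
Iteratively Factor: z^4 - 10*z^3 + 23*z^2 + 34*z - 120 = (z - 3)*(z^3 - 7*z^2 + 2*z + 40) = (z - 3)*(z + 2)*(z^2 - 9*z + 20) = (z - 5)*(z - 3)*(z + 2)*(z - 4)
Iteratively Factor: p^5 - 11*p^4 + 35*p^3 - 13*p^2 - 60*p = (p - 3)*(p^4 - 8*p^3 + 11*p^2 + 20*p) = p*(p - 3)*(p^3 - 8*p^2 + 11*p + 20) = p*(p - 4)*(p - 3)*(p^2 - 4*p - 5) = p*(p - 4)*(p - 3)*(p + 1)*(p - 5)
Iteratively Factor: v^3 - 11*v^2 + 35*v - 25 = (v - 5)*(v^2 - 6*v + 5) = (v - 5)*(v - 1)*(v - 5)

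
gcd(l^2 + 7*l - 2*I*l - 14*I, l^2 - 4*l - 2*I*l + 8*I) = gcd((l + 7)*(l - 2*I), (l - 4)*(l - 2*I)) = l - 2*I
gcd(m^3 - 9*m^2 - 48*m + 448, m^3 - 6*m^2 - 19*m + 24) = m - 8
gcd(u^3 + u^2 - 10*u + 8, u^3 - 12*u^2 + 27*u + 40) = 1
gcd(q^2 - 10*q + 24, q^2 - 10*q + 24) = q^2 - 10*q + 24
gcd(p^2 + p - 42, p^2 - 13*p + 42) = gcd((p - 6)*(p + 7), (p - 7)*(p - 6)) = p - 6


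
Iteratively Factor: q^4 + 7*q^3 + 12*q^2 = (q)*(q^3 + 7*q^2 + 12*q) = q^2*(q^2 + 7*q + 12) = q^2*(q + 4)*(q + 3)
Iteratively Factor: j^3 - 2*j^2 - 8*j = (j + 2)*(j^2 - 4*j) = j*(j + 2)*(j - 4)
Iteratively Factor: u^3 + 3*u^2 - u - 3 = (u + 1)*(u^2 + 2*u - 3) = (u + 1)*(u + 3)*(u - 1)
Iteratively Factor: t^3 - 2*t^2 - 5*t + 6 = (t - 3)*(t^2 + t - 2) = (t - 3)*(t + 2)*(t - 1)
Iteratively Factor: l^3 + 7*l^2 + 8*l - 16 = (l - 1)*(l^2 + 8*l + 16) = (l - 1)*(l + 4)*(l + 4)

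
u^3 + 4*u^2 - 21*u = u*(u - 3)*(u + 7)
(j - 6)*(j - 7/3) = j^2 - 25*j/3 + 14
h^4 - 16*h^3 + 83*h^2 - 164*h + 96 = (h - 8)*(h - 4)*(h - 3)*(h - 1)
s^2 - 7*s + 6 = (s - 6)*(s - 1)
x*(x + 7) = x^2 + 7*x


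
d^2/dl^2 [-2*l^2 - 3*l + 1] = -4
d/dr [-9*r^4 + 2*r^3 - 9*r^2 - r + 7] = -36*r^3 + 6*r^2 - 18*r - 1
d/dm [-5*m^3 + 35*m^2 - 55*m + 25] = -15*m^2 + 70*m - 55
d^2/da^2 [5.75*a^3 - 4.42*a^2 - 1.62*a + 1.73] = 34.5*a - 8.84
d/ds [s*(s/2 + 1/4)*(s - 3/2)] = 3*s^2/2 - s - 3/8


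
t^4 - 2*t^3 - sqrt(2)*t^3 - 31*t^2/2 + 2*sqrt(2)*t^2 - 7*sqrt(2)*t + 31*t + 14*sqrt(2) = (t - 2)*(t - 7*sqrt(2)/2)*(t + sqrt(2)/2)*(t + 2*sqrt(2))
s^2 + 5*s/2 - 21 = (s - 7/2)*(s + 6)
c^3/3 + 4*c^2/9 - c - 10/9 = (c/3 + 1/3)*(c - 5/3)*(c + 2)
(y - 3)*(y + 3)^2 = y^3 + 3*y^2 - 9*y - 27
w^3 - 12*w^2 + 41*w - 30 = (w - 6)*(w - 5)*(w - 1)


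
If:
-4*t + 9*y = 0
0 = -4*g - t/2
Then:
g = -9*y/32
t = 9*y/4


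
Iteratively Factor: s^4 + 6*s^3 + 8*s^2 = (s + 4)*(s^3 + 2*s^2) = s*(s + 4)*(s^2 + 2*s) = s^2*(s + 4)*(s + 2)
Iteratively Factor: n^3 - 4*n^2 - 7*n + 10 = (n - 1)*(n^2 - 3*n - 10) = (n - 5)*(n - 1)*(n + 2)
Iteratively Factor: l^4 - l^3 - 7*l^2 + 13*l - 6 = (l - 2)*(l^3 + l^2 - 5*l + 3) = (l - 2)*(l - 1)*(l^2 + 2*l - 3) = (l - 2)*(l - 1)^2*(l + 3)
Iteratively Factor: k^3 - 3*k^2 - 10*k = (k - 5)*(k^2 + 2*k) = (k - 5)*(k + 2)*(k)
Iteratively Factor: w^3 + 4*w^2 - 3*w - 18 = (w + 3)*(w^2 + w - 6) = (w + 3)^2*(w - 2)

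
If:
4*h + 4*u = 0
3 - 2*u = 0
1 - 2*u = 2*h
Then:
No Solution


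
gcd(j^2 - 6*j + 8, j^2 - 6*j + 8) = j^2 - 6*j + 8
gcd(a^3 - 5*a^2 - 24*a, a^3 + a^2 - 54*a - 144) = a^2 - 5*a - 24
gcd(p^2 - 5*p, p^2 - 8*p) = p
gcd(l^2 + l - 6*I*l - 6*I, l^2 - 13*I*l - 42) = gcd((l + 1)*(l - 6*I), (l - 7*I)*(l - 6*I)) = l - 6*I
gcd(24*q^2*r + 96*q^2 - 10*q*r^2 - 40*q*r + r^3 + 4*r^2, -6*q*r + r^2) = 6*q - r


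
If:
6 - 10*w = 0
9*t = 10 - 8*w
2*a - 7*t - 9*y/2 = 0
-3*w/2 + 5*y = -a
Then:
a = 4369/2610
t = 26/45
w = 3/5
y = -202/1305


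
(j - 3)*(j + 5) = j^2 + 2*j - 15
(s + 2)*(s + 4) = s^2 + 6*s + 8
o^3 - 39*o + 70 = (o - 5)*(o - 2)*(o + 7)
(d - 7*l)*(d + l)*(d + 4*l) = d^3 - 2*d^2*l - 31*d*l^2 - 28*l^3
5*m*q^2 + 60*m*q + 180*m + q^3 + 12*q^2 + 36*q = (5*m + q)*(q + 6)^2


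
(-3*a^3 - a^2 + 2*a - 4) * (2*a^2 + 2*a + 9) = -6*a^5 - 8*a^4 - 25*a^3 - 13*a^2 + 10*a - 36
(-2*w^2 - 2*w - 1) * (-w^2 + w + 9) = 2*w^4 - 19*w^2 - 19*w - 9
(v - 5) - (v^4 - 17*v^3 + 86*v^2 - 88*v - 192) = -v^4 + 17*v^3 - 86*v^2 + 89*v + 187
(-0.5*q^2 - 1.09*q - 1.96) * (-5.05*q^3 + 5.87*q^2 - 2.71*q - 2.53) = 2.525*q^5 + 2.5695*q^4 + 4.8547*q^3 - 7.2863*q^2 + 8.0693*q + 4.9588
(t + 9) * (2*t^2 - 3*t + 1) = 2*t^3 + 15*t^2 - 26*t + 9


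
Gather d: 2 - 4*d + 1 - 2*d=3 - 6*d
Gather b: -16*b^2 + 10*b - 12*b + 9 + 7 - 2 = -16*b^2 - 2*b + 14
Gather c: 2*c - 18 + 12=2*c - 6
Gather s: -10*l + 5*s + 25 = -10*l + 5*s + 25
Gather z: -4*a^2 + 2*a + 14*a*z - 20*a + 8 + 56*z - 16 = -4*a^2 - 18*a + z*(14*a + 56) - 8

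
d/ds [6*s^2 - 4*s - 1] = 12*s - 4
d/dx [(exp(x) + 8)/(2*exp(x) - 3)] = -19*exp(x)/(2*exp(x) - 3)^2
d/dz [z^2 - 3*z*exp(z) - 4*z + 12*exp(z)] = -3*z*exp(z) + 2*z + 9*exp(z) - 4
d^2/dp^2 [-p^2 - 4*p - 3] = -2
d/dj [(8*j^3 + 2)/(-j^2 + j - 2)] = 2*(-12*j^2*(j^2 - j + 2) + (2*j - 1)*(4*j^3 + 1))/(j^2 - j + 2)^2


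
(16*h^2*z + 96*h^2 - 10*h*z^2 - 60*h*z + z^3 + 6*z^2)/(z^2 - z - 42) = (16*h^2 - 10*h*z + z^2)/(z - 7)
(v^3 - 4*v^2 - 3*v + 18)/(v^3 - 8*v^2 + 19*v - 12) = (v^2 - v - 6)/(v^2 - 5*v + 4)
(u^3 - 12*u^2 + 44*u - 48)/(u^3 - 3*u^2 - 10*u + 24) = (u - 6)/(u + 3)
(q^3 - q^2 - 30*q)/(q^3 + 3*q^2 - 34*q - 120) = q/(q + 4)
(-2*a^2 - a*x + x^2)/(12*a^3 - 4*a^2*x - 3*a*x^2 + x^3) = (a + x)/(-6*a^2 - a*x + x^2)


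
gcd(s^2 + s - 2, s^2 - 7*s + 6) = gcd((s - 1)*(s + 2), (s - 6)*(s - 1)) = s - 1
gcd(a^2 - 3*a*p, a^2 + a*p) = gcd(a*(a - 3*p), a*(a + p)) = a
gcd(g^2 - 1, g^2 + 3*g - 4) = g - 1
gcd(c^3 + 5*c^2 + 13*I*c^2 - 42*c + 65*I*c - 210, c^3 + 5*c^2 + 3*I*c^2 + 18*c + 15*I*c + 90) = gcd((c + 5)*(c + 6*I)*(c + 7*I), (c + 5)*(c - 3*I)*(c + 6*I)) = c^2 + c*(5 + 6*I) + 30*I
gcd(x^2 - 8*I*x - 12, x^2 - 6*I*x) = x - 6*I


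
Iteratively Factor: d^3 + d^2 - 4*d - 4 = (d + 2)*(d^2 - d - 2) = (d + 1)*(d + 2)*(d - 2)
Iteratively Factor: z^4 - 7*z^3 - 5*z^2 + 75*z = (z)*(z^3 - 7*z^2 - 5*z + 75) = z*(z - 5)*(z^2 - 2*z - 15) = z*(z - 5)*(z + 3)*(z - 5)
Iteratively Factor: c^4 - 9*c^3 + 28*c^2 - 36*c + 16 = (c - 4)*(c^3 - 5*c^2 + 8*c - 4) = (c - 4)*(c - 1)*(c^2 - 4*c + 4) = (c - 4)*(c - 2)*(c - 1)*(c - 2)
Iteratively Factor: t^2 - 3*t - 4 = (t + 1)*(t - 4)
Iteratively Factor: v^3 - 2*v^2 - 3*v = (v + 1)*(v^2 - 3*v) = (v - 3)*(v + 1)*(v)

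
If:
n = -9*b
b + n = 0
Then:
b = 0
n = 0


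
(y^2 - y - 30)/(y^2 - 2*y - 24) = (y + 5)/(y + 4)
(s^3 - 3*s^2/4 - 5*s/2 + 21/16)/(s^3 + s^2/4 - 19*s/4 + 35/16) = (2*s + 3)/(2*s + 5)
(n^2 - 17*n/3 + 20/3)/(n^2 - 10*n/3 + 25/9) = 3*(n - 4)/(3*n - 5)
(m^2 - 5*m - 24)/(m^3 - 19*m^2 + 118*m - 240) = (m + 3)/(m^2 - 11*m + 30)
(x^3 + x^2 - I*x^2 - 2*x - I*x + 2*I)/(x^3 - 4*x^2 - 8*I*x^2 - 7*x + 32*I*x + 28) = (x^2 + x - 2)/(x^2 - x*(4 + 7*I) + 28*I)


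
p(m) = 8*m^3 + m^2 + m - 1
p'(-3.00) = 211.00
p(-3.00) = -211.00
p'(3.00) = 223.00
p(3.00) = 227.00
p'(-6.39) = 968.19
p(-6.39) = -2053.89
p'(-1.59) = 58.49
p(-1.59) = -32.22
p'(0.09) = 1.37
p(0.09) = -0.90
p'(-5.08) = 610.19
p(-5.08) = -1029.05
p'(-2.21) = 113.80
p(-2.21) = -84.68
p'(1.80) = 82.36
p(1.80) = 50.70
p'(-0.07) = 0.98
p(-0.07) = -1.07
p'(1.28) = 42.88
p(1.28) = 18.70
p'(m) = 24*m^2 + 2*m + 1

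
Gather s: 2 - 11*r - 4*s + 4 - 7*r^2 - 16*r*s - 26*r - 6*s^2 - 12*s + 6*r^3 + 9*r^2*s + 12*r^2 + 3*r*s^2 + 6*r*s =6*r^3 + 5*r^2 - 37*r + s^2*(3*r - 6) + s*(9*r^2 - 10*r - 16) + 6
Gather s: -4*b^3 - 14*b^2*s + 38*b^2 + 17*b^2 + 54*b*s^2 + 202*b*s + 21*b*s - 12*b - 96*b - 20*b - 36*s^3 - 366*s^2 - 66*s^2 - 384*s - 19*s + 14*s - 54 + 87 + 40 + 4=-4*b^3 + 55*b^2 - 128*b - 36*s^3 + s^2*(54*b - 432) + s*(-14*b^2 + 223*b - 389) + 77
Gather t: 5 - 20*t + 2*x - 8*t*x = t*(-8*x - 20) + 2*x + 5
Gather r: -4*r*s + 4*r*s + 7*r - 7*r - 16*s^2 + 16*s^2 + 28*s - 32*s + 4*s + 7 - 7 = 0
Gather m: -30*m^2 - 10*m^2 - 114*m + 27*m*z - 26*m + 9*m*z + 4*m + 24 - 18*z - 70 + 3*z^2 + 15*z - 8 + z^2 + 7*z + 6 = -40*m^2 + m*(36*z - 136) + 4*z^2 + 4*z - 48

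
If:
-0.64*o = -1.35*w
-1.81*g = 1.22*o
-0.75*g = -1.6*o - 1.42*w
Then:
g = 0.00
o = 0.00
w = 0.00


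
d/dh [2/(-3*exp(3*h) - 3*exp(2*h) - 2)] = (18*exp(h) + 12)*exp(2*h)/(3*exp(3*h) + 3*exp(2*h) + 2)^2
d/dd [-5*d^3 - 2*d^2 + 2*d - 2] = -15*d^2 - 4*d + 2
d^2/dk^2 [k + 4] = 0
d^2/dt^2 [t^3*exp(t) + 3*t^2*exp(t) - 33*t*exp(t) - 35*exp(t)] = (t^3 + 9*t^2 - 15*t - 95)*exp(t)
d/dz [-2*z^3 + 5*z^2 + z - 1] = -6*z^2 + 10*z + 1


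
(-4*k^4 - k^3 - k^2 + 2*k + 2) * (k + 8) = -4*k^5 - 33*k^4 - 9*k^3 - 6*k^2 + 18*k + 16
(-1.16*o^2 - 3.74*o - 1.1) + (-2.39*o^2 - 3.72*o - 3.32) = -3.55*o^2 - 7.46*o - 4.42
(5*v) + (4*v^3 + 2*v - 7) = 4*v^3 + 7*v - 7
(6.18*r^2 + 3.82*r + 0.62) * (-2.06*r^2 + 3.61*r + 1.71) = -12.7308*r^4 + 14.4406*r^3 + 23.0808*r^2 + 8.7704*r + 1.0602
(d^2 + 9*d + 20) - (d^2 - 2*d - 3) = 11*d + 23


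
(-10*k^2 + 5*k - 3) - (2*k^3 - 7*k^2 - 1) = -2*k^3 - 3*k^2 + 5*k - 2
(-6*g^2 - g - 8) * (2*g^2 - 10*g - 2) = -12*g^4 + 58*g^3 + 6*g^2 + 82*g + 16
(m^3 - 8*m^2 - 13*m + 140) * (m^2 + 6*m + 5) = m^5 - 2*m^4 - 56*m^3 + 22*m^2 + 775*m + 700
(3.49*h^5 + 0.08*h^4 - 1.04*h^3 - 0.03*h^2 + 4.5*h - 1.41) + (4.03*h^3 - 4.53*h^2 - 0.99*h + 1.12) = 3.49*h^5 + 0.08*h^4 + 2.99*h^3 - 4.56*h^2 + 3.51*h - 0.29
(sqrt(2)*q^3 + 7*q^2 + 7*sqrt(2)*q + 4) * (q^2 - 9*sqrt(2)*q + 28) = sqrt(2)*q^5 - 11*q^4 - 28*sqrt(2)*q^3 + 74*q^2 + 160*sqrt(2)*q + 112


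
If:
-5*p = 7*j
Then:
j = -5*p/7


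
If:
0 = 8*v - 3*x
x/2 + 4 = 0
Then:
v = -3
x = -8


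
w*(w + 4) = w^2 + 4*w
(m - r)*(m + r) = m^2 - r^2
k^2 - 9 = (k - 3)*(k + 3)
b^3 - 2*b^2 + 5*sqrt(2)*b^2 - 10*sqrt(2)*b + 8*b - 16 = (b - 2)*(b + sqrt(2))*(b + 4*sqrt(2))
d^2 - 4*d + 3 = (d - 3)*(d - 1)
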